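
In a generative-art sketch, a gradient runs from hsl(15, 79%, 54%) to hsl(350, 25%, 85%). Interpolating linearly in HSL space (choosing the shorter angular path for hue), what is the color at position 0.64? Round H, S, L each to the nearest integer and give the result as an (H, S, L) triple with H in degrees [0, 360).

(359, 44, 74)

Hue: 350 − 15 = 335°, but |335| > 180 so the shorter arc goes the other way: Δh = 335 − 360 = -25°.
H = 15 + 0.64 × (-25) = -1 → -1 → -1 mod 360 = 359°
S = 79 + 0.64 × (25 − 79) = 44.44 → 44%
L = 54 + 0.64 × (85 − 54) = 73.84 → 74%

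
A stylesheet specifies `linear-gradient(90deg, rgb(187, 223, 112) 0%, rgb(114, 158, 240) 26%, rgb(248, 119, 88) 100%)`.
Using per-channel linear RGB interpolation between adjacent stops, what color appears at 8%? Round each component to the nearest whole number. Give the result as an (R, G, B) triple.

8% lies between the 0% and 26% stops, so the local fraction is t = (8 − 0)/(26 − 0) = 8/26 ≈ 0.3077.
R = 187 + 0.3077 × (114 − 187) = 164.538 → 165
G = 223 + 0.3077 × (158 − 223) = 203 → 203
B = 112 + 0.3077 × (240 − 112) = 151.386 → 151

(165, 203, 151)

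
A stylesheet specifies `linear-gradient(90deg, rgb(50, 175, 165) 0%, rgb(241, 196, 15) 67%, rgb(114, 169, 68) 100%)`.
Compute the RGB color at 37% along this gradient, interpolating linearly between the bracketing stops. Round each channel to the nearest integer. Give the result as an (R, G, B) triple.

(155, 187, 82)

37% lies between the 0% and 67% stops, so the local fraction is t = (37 − 0)/(67 − 0) = 37/67 ≈ 0.5522.
R = 50 + 0.5522 × (241 − 50) = 155.47 → 155
G = 175 + 0.5522 × (196 − 175) = 186.596 → 187
B = 165 + 0.5522 × (15 − 165) = 82.17 → 82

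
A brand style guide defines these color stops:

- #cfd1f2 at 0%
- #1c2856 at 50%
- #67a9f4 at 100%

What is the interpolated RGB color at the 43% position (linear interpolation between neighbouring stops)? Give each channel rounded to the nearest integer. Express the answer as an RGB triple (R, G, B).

43% lies between the 0% and 50% stops, so the local fraction is t = (43 − 0)/(50 − 0) = 43/50 ≈ 0.86.
#cfd1f2 → (207, 209, 242); #1c2856 → (28, 40, 86).
R = 207 + 0.86 × (28 − 207) = 53.06 → 53
G = 209 + 0.86 × (40 − 209) = 63.66 → 64
B = 242 + 0.86 × (86 − 242) = 107.84 → 108

(53, 64, 108)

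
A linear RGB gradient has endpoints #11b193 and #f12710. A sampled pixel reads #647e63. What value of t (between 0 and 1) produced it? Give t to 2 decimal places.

Invert the lerp on the R channel (largest span, 224): t = (100 − 17) / (241 − 17) = 83/224 = 0.37054.
Check on G: (126 − 177)/(39 − 177) = 0.3696 ✓

0.37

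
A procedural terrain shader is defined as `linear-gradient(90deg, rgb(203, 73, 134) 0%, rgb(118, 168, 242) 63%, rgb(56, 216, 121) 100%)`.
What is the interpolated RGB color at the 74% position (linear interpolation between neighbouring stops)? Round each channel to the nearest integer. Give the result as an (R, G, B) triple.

(100, 182, 206)

74% lies between the 63% and 100% stops, so the local fraction is t = (74 − 63)/(100 − 63) = 11/37 ≈ 0.2973.
R = 118 + 0.2973 × (56 − 118) = 99.567 → 100
G = 168 + 0.2973 × (216 − 168) = 182.27 → 182
B = 242 + 0.2973 × (121 − 242) = 206.027 → 206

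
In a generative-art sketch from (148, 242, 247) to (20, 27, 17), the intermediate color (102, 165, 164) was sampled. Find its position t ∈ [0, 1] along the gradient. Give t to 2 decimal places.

Invert the lerp on the B channel (largest span, 230): t = (164 − 247) / (17 − 247) = -83/-230 = 0.36087.
Check on R: (102 − 148)/(20 − 148) = 0.3594 ✓

0.36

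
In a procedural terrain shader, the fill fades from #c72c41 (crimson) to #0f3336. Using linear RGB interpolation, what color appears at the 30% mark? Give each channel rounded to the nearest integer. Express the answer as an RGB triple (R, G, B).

#c72c41 → (199, 44, 65); #0f3336 → (15, 51, 54).
30% corresponds to t = 0.3.
R = 199 + 0.3 × (15 − 199) = 199 + 0.3 × -184 = 143.8 → 144
G = 44 + 0.3 × (51 − 44) = 44 + 0.3 × 7 = 46.1 → 46
B = 65 + 0.3 × (54 − 65) = 65 + 0.3 × -11 = 61.7 → 62

(144, 46, 62)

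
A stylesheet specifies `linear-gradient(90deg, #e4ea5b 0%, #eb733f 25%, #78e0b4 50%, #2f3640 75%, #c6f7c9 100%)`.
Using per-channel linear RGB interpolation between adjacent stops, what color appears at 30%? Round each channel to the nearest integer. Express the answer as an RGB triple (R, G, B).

30% lies between the 25% and 50% stops, so the local fraction is t = (30 − 25)/(50 − 25) = 5/25 ≈ 0.2.
#eb733f → (235, 115, 63); #78e0b4 → (120, 224, 180).
R = 235 + 0.2 × (120 − 235) = 212 → 212
G = 115 + 0.2 × (224 − 115) = 136.8 → 137
B = 63 + 0.2 × (180 − 63) = 86.4 → 86

(212, 137, 86)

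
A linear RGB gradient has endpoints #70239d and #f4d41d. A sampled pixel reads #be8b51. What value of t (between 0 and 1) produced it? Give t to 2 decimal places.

Invert the lerp on the G channel (largest span, 177): t = (139 − 35) / (212 − 35) = 104/177 = 0.58757.
Check on R: (190 − 112)/(244 − 112) = 0.5909 ✓

0.59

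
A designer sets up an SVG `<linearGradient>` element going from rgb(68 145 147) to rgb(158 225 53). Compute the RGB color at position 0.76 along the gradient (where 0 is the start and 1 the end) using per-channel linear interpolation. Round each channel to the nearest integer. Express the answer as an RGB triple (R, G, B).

(136, 206, 76)

R = 68 + 0.76 × (158 − 68) = 68 + 0.76 × 90 = 136.4 → 136
G = 145 + 0.76 × (225 − 145) = 145 + 0.76 × 80 = 205.8 → 206
B = 147 + 0.76 × (53 − 147) = 147 + 0.76 × -94 = 75.56 → 76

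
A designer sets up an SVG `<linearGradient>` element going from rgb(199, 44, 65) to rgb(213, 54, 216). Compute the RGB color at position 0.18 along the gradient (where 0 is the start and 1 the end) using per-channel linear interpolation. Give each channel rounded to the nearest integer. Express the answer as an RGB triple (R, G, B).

(202, 46, 92)

R = 199 + 0.18 × (213 − 199) = 199 + 0.18 × 14 = 201.52 → 202
G = 44 + 0.18 × (54 − 44) = 44 + 0.18 × 10 = 45.8 → 46
B = 65 + 0.18 × (216 − 65) = 65 + 0.18 × 151 = 92.18 → 92
So the blended color is (202, 46, 92), about #ca2e5c.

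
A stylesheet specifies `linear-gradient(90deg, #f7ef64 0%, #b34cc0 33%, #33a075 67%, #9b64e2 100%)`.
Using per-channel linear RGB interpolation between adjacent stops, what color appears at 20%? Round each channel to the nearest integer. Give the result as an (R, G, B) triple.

20% lies between the 0% and 33% stops, so the local fraction is t = (20 − 0)/(33 − 0) = 20/33 ≈ 0.6061.
#f7ef64 → (247, 239, 100); #b34cc0 → (179, 76, 192).
R = 247 + 0.6061 × (179 − 247) = 205.785 → 206
G = 239 + 0.6061 × (76 − 239) = 140.206 → 140
B = 100 + 0.6061 × (192 − 100) = 155.761 → 156

(206, 140, 156)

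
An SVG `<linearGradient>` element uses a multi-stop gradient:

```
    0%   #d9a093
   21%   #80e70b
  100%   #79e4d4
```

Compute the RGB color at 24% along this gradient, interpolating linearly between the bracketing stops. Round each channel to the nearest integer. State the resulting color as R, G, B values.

24% lies between the 21% and 100% stops, so the local fraction is t = (24 − 21)/(100 − 21) = 3/79 ≈ 0.038.
#80e70b → (128, 231, 11); #79e4d4 → (121, 228, 212).
R = 128 + 0.038 × (121 − 128) = 127.734 → 128
G = 231 + 0.038 × (228 − 231) = 230.886 → 231
B = 11 + 0.038 × (212 − 11) = 18.638 → 19

(128, 231, 19)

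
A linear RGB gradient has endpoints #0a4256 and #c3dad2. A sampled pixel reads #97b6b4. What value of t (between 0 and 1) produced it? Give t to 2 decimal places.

0.76

Invert the lerp on the R channel (largest span, 185): t = (151 − 10) / (195 − 10) = 141/185 = 0.76216.
Check on G: (182 − 66)/(218 − 66) = 0.7632 ✓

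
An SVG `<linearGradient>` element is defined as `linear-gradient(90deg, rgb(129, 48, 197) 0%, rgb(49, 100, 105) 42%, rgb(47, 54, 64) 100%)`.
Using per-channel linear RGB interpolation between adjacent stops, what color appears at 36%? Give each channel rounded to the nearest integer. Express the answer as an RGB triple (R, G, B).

(60, 93, 118)

36% lies between the 0% and 42% stops, so the local fraction is t = (36 − 0)/(42 − 0) = 36/42 ≈ 0.8571.
R = 129 + 0.8571 × (49 − 129) = 60.432 → 60
G = 48 + 0.8571 × (100 − 48) = 92.569 → 93
B = 197 + 0.8571 × (105 − 197) = 118.147 → 118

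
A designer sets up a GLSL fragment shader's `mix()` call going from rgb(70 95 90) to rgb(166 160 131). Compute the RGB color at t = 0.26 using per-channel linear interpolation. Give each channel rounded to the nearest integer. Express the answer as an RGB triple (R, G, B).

R = 70 + 0.26 × (166 − 70) = 70 + 0.26 × 96 = 94.96 → 95
G = 95 + 0.26 × (160 − 95) = 95 + 0.26 × 65 = 111.9 → 112
B = 90 + 0.26 × (131 − 90) = 90 + 0.26 × 41 = 100.66 → 101
So the blended color is (95, 112, 101), about #5f7065.

(95, 112, 101)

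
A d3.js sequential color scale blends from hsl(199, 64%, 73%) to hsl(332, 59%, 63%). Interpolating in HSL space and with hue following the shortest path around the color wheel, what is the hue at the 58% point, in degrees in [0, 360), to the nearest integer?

Hue arc: Δh = 332 − 199 = 133° (|Δh| ≤ 180, already the shorter path).
H = 199 + 0.58 × (133) = 276.14 → 276°

276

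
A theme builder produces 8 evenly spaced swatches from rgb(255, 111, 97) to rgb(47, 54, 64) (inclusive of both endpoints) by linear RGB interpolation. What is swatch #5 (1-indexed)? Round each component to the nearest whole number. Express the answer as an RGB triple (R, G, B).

(136, 78, 78)

With 8 swatches and endpoints inclusive, swatch 5 sits at t = (5 − 1)/(8 − 1) = 4/7 ≈ 0.5714.
R = 255 + 0.5714 × (47 − 255) = 136.149 → 136
G = 111 + 0.5714 × (54 − 111) = 78.43 → 78
B = 97 + 0.5714 × (64 − 97) = 78.144 → 78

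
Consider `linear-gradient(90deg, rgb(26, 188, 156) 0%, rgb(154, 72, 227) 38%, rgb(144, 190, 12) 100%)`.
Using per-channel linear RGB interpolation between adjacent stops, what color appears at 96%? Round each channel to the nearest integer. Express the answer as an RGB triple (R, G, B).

(145, 182, 26)

96% lies between the 38% and 100% stops, so the local fraction is t = (96 − 38)/(100 − 38) = 58/62 ≈ 0.9355.
R = 154 + 0.9355 × (144 − 154) = 144.645 → 145
G = 72 + 0.9355 × (190 − 72) = 182.389 → 182
B = 227 + 0.9355 × (12 − 227) = 25.868 → 26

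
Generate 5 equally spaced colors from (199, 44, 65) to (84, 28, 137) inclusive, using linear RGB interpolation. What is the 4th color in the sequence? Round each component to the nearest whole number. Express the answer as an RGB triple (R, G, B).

(113, 32, 119)

With 5 swatches and endpoints inclusive, swatch 4 sits at t = (4 − 1)/(5 − 1) = 3/4 ≈ 0.75.
R = 199 + 0.75 × (84 − 199) = 112.75 → 113
G = 44 + 0.75 × (28 − 44) = 32 → 32
B = 65 + 0.75 × (137 − 65) = 119 → 119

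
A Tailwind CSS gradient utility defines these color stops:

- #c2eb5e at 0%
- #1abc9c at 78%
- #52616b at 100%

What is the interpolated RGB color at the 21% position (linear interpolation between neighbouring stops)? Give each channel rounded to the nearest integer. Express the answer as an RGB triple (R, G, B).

(149, 222, 111)

21% lies between the 0% and 78% stops, so the local fraction is t = (21 − 0)/(78 − 0) = 21/78 ≈ 0.2692.
#c2eb5e → (194, 235, 94); #1abc9c → (26, 188, 156).
R = 194 + 0.2692 × (26 − 194) = 148.774 → 149
G = 235 + 0.2692 × (188 − 235) = 222.348 → 222
B = 94 + 0.2692 × (156 − 94) = 110.69 → 111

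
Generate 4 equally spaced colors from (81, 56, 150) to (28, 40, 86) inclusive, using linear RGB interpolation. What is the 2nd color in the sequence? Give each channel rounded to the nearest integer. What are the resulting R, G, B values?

(63, 51, 129)

With 4 swatches and endpoints inclusive, swatch 2 sits at t = (2 − 1)/(4 − 1) = 1/3 ≈ 0.3333.
R = 81 + 0.3333 × (28 − 81) = 63.335 → 63
G = 56 + 0.3333 × (40 − 56) = 50.667 → 51
B = 150 + 0.3333 × (86 − 150) = 128.669 → 129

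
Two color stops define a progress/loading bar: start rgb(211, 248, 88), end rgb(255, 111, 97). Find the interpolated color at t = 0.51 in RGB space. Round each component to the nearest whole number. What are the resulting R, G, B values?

(233, 178, 93)

R = 211 + 0.51 × (255 − 211) = 211 + 0.51 × 44 = 233.44 → 233
G = 248 + 0.51 × (111 − 248) = 248 + 0.51 × -137 = 178.13 → 178
B = 88 + 0.51 × (97 − 88) = 88 + 0.51 × 9 = 92.59 → 93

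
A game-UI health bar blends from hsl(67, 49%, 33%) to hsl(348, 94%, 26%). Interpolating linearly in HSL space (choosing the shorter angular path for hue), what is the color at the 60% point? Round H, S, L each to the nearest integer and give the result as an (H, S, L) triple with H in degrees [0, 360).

Hue: 348 − 67 = 281°, but |281| > 180 so the shorter arc goes the other way: Δh = 281 − 360 = -79°.
H = 67 + 0.6 × (-79) = 19.6 → 20°
S = 49 + 0.6 × (94 − 49) = 76 → 76%
L = 33 + 0.6 × (26 − 33) = 28.8 → 29%

(20, 76, 29)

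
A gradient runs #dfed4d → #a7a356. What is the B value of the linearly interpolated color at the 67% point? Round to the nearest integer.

B₁ = 77 (from #dfed4d), B₂ = 86 (from #a7a356).
B = 77 + 0.67 × (86 − 77) = 83.03 → 83

83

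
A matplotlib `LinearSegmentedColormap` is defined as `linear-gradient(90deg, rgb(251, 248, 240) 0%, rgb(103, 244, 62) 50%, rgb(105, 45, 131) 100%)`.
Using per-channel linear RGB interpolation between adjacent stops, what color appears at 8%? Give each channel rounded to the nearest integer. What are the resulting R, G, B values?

(227, 247, 212)

8% lies between the 0% and 50% stops, so the local fraction is t = (8 − 0)/(50 − 0) = 8/50 ≈ 0.16.
R = 251 + 0.16 × (103 − 251) = 227.32 → 227
G = 248 + 0.16 × (244 − 248) = 247.36 → 247
B = 240 + 0.16 × (62 − 240) = 211.52 → 212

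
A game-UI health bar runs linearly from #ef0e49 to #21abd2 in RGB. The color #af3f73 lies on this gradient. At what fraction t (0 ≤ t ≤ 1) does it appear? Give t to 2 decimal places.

0.31

Invert the lerp on the R channel (largest span, 206): t = (175 − 239) / (33 − 239) = -64/-206 = 0.31068.
Check on G: (63 − 14)/(171 − 14) = 0.3121 ✓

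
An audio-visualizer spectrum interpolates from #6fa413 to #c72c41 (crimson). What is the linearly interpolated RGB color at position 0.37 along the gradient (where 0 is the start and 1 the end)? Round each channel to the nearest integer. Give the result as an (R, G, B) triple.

#6fa413 → (111, 164, 19); #c72c41 → (199, 44, 65).
R = 111 + 0.37 × (199 − 111) = 111 + 0.37 × 88 = 143.56 → 144
G = 164 + 0.37 × (44 − 164) = 164 + 0.37 × -120 = 119.6 → 120
B = 19 + 0.37 × (65 − 19) = 19 + 0.37 × 46 = 36.02 → 36

(144, 120, 36)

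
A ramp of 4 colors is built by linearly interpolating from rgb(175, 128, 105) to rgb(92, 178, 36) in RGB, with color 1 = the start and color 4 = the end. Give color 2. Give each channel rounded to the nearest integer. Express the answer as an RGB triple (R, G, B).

(147, 145, 82)

With 4 swatches and endpoints inclusive, swatch 2 sits at t = (2 − 1)/(4 − 1) = 1/3 ≈ 0.3333.
R = 175 + 0.3333 × (92 − 175) = 147.336 → 147
G = 128 + 0.3333 × (178 − 128) = 144.665 → 145
B = 105 + 0.3333 × (36 − 105) = 82.002 → 82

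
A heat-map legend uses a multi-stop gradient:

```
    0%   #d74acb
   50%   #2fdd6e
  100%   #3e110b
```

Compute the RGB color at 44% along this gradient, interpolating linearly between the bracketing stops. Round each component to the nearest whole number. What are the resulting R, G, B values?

(67, 203, 121)

44% lies between the 0% and 50% stops, so the local fraction is t = (44 − 0)/(50 − 0) = 44/50 ≈ 0.88.
#d74acb → (215, 74, 203); #2fdd6e → (47, 221, 110).
R = 215 + 0.88 × (47 − 215) = 67.16 → 67
G = 74 + 0.88 × (221 − 74) = 203.36 → 203
B = 203 + 0.88 × (110 − 203) = 121.16 → 121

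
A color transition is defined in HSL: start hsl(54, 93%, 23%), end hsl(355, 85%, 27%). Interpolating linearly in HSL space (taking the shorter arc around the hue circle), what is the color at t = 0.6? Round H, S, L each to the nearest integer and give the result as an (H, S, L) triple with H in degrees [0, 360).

(19, 88, 25)

Hue: 355 − 54 = 301°, but |301| > 180 so the shorter arc goes the other way: Δh = 301 − 360 = -59°.
H = 54 + 0.6 × (-59) = 18.6 → 19°
S = 93 + 0.6 × (85 − 93) = 88.2 → 88%
L = 23 + 0.6 × (27 − 23) = 25.4 → 25%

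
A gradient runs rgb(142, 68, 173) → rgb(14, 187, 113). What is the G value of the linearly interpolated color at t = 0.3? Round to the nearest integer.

104

G = 68 + 0.3 × (187 − 68) = 103.7 → 104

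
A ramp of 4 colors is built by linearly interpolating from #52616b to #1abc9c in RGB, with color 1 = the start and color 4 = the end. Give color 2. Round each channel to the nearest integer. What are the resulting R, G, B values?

With 4 swatches and endpoints inclusive, swatch 2 sits at t = (2 − 1)/(4 − 1) = 1/3 ≈ 0.3333.
#52616b → (82, 97, 107); #1abc9c → (26, 188, 156).
R = 82 + 0.3333 × (26 − 82) = 63.335 → 63
G = 97 + 0.3333 × (188 − 97) = 127.33 → 127
B = 107 + 0.3333 × (156 − 107) = 123.332 → 123

(63, 127, 123)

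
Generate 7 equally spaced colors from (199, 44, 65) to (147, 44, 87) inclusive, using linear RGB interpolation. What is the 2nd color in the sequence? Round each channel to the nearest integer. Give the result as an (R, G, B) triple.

(190, 44, 69)

With 7 swatches and endpoints inclusive, swatch 2 sits at t = (2 − 1)/(7 − 1) = 1/6 ≈ 0.1667.
R = 199 + 0.1667 × (147 − 199) = 190.332 → 190
G = 44 + 0.1667 × (44 − 44) = 44 → 44
B = 65 + 0.1667 × (87 − 65) = 68.667 → 69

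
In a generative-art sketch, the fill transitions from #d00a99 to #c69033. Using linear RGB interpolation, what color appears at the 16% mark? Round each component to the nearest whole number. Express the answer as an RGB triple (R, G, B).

(206, 31, 137)

#d00a99 → (208, 10, 153); #c69033 → (198, 144, 51).
16% corresponds to t = 0.16.
R = 208 + 0.16 × (198 − 208) = 208 + 0.16 × -10 = 206.4 → 206
G = 10 + 0.16 × (144 − 10) = 10 + 0.16 × 134 = 31.44 → 31
B = 153 + 0.16 × (51 − 153) = 153 + 0.16 × -102 = 136.68 → 137
So the blended color is (206, 31, 137), about #ce1f89.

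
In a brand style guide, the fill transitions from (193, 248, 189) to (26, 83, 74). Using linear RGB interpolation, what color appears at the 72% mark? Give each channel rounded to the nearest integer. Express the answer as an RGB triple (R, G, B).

(73, 129, 106)

72% corresponds to t = 0.72.
R = 193 + 0.72 × (26 − 193) = 193 + 0.72 × -167 = 72.76 → 73
G = 248 + 0.72 × (83 − 248) = 248 + 0.72 × -165 = 129.2 → 129
B = 189 + 0.72 × (74 − 189) = 189 + 0.72 × -115 = 106.2 → 106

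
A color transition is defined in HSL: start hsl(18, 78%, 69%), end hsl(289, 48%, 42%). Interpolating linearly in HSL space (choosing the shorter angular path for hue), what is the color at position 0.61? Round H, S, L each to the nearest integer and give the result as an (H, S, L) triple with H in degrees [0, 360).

(324, 60, 53)

Hue: 289 − 18 = 271°, but |271| > 180 so the shorter arc goes the other way: Δh = 271 − 360 = -89°.
H = 18 + 0.61 × (-89) = -36.29 → -36 → -36 mod 360 = 324°
S = 78 + 0.61 × (48 − 78) = 59.7 → 60%
L = 69 + 0.61 × (42 − 69) = 52.53 → 53%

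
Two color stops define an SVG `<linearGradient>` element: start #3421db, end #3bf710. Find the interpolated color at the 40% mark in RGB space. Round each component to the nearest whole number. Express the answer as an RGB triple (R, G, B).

#3421db → (52, 33, 219); #3bf710 → (59, 247, 16).
40% corresponds to t = 0.4.
R = 52 + 0.4 × (59 − 52) = 52 + 0.4 × 7 = 54.8 → 55
G = 33 + 0.4 × (247 − 33) = 33 + 0.4 × 214 = 118.6 → 119
B = 219 + 0.4 × (16 − 219) = 219 + 0.4 × -203 = 137.8 → 138

(55, 119, 138)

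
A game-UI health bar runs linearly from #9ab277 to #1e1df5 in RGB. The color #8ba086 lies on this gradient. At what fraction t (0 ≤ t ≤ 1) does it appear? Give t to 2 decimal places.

0.12

Invert the lerp on the G channel (largest span, 149): t = (160 − 178) / (29 − 178) = -18/-149 = 0.12081.
Check on R: (139 − 154)/(30 − 154) = 0.121 ✓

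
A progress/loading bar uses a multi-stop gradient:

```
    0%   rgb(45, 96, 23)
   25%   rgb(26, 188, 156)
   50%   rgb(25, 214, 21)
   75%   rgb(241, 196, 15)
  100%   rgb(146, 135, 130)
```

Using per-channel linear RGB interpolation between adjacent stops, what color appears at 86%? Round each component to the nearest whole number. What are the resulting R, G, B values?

86% lies between the 75% and 100% stops, so the local fraction is t = (86 − 75)/(100 − 75) = 11/25 ≈ 0.44.
R = 241 + 0.44 × (146 − 241) = 199.2 → 199
G = 196 + 0.44 × (135 − 196) = 169.16 → 169
B = 15 + 0.44 × (130 − 15) = 65.6 → 66

(199, 169, 66)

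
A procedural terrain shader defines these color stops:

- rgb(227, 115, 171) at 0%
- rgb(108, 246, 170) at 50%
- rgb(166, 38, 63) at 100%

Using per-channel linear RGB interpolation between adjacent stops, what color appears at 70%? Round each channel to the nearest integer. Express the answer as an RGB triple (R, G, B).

(131, 163, 127)

70% lies between the 50% and 100% stops, so the local fraction is t = (70 − 50)/(100 − 50) = 20/50 ≈ 0.4.
R = 108 + 0.4 × (166 − 108) = 131.2 → 131
G = 246 + 0.4 × (38 − 246) = 162.8 → 163
B = 170 + 0.4 × (63 − 170) = 127.2 → 127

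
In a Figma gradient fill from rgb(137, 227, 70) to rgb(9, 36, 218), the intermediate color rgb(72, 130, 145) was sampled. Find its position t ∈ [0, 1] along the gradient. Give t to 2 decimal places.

Invert the lerp on the G channel (largest span, 191): t = (130 − 227) / (36 − 227) = -97/-191 = 0.50785.
Check on R: (72 − 137)/(9 − 137) = 0.5078 ✓

0.51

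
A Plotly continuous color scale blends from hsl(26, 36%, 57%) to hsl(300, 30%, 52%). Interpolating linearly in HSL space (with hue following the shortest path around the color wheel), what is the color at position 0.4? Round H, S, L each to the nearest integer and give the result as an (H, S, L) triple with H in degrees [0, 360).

Hue: 300 − 26 = 274°, but |274| > 180 so the shorter arc goes the other way: Δh = 274 − 360 = -86°.
H = 26 + 0.4 × (-86) = -8.4 → -8 → -8 mod 360 = 352°
S = 36 + 0.4 × (30 − 36) = 33.6 → 34%
L = 57 + 0.4 × (52 − 57) = 55 → 55%

(352, 34, 55)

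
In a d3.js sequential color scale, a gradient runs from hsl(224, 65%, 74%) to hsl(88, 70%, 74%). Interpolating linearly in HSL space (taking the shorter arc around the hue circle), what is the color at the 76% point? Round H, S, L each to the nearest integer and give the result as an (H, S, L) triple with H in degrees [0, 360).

Hue arc: Δh = 88 − 224 = -136° (|Δh| ≤ 180, already the shorter path).
H = 224 + 0.76 × (-136) = 120.64 → 121°
S = 65 + 0.76 × (70 − 65) = 68.8 → 69%
L = 74 + 0.76 × (74 − 74) = 74 → 74%

(121, 69, 74)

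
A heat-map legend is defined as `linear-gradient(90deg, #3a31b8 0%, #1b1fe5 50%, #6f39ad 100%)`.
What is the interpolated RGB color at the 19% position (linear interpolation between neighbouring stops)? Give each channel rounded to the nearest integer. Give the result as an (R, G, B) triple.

(46, 42, 201)

19% lies between the 0% and 50% stops, so the local fraction is t = (19 − 0)/(50 − 0) = 19/50 ≈ 0.38.
#3a31b8 → (58, 49, 184); #1b1fe5 → (27, 31, 229).
R = 58 + 0.38 × (27 − 58) = 46.22 → 46
G = 49 + 0.38 × (31 − 49) = 42.16 → 42
B = 184 + 0.38 × (229 − 184) = 201.1 → 201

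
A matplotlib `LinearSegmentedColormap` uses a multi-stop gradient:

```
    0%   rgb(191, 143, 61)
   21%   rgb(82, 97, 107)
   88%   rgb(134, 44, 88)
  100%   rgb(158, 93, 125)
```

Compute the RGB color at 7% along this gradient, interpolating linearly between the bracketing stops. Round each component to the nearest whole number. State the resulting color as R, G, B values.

7% lies between the 0% and 21% stops, so the local fraction is t = (7 − 0)/(21 − 0) = 7/21 ≈ 0.3333.
R = 191 + 0.3333 × (82 − 191) = 154.67 → 155
G = 143 + 0.3333 × (97 − 143) = 127.668 → 128
B = 61 + 0.3333 × (107 − 61) = 76.332 → 76

(155, 128, 76)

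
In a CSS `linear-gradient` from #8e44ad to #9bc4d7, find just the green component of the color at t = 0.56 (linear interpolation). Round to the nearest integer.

140

G₁ = 68 (from #8e44ad), G₂ = 196 (from #9bc4d7).
G = 68 + 0.56 × (196 − 68) = 139.68 → 140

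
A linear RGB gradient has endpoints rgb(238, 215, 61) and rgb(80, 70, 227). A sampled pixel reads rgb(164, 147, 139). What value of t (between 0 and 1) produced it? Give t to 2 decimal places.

0.47

Invert the lerp on the B channel (largest span, 166): t = (139 − 61) / (227 − 61) = 78/166 = 0.46988.
Check on R: (164 − 238)/(80 − 238) = 0.4684 ✓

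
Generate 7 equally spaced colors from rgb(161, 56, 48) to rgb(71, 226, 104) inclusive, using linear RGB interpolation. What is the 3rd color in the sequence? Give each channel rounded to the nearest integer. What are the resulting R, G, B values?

With 7 swatches and endpoints inclusive, swatch 3 sits at t = (3 − 1)/(7 − 1) = 2/6 ≈ 0.3333.
R = 161 + 0.3333 × (71 − 161) = 131.003 → 131
G = 56 + 0.3333 × (226 − 56) = 112.661 → 113
B = 48 + 0.3333 × (104 − 48) = 66.665 → 67

(131, 113, 67)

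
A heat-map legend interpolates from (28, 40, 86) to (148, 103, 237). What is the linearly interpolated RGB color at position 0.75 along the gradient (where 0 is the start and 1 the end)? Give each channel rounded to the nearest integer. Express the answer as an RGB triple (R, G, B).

(118, 87, 199)

R = 28 + 0.75 × (148 − 28) = 28 + 0.75 × 120 = 118 → 118
G = 40 + 0.75 × (103 − 40) = 40 + 0.75 × 63 = 87.25 → 87
B = 86 + 0.75 × (237 − 86) = 86 + 0.75 × 151 = 199.25 → 199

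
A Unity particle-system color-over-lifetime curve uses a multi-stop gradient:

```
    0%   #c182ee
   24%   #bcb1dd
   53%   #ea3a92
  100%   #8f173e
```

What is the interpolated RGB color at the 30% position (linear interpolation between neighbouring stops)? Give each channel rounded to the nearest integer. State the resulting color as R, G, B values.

30% lies between the 24% and 53% stops, so the local fraction is t = (30 − 24)/(53 − 24) = 6/29 ≈ 0.2069.
#bcb1dd → (188, 177, 221); #ea3a92 → (234, 58, 146).
R = 188 + 0.2069 × (234 − 188) = 197.517 → 198
G = 177 + 0.2069 × (58 − 177) = 152.379 → 152
B = 221 + 0.2069 × (146 − 221) = 205.482 → 205

(198, 152, 205)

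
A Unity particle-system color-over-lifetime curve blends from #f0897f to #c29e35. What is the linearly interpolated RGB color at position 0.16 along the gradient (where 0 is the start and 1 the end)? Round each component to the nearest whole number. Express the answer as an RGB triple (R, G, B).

(233, 140, 115)

#f0897f → (240, 137, 127); #c29e35 → (194, 158, 53).
R = 240 + 0.16 × (194 − 240) = 240 + 0.16 × -46 = 232.64 → 233
G = 137 + 0.16 × (158 − 137) = 137 + 0.16 × 21 = 140.36 → 140
B = 127 + 0.16 × (53 − 127) = 127 + 0.16 × -74 = 115.16 → 115
So the blended color is (233, 140, 115), about #e98c73.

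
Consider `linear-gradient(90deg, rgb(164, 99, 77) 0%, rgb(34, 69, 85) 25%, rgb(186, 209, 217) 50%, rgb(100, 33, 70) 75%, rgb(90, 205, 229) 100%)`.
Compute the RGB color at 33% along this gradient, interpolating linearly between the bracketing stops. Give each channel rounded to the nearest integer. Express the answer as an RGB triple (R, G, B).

(83, 114, 127)

33% lies between the 25% and 50% stops, so the local fraction is t = (33 − 25)/(50 − 25) = 8/25 ≈ 0.32.
R = 34 + 0.32 × (186 − 34) = 82.64 → 83
G = 69 + 0.32 × (209 − 69) = 113.8 → 114
B = 85 + 0.32 × (217 − 85) = 127.24 → 127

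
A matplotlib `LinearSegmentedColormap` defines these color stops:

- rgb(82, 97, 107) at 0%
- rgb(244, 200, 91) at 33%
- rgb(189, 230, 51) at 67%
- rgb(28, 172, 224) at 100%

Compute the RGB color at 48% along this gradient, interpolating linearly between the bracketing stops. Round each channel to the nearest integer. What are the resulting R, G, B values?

48% lies between the 33% and 67% stops, so the local fraction is t = (48 − 33)/(67 − 33) = 15/34 ≈ 0.4412.
R = 244 + 0.4412 × (189 − 244) = 219.734 → 220
G = 200 + 0.4412 × (230 − 200) = 213.236 → 213
B = 91 + 0.4412 × (51 − 91) = 73.352 → 73

(220, 213, 73)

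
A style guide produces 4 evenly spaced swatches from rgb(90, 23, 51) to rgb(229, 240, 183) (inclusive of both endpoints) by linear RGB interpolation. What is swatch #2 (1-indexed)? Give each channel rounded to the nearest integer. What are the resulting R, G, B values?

With 4 swatches and endpoints inclusive, swatch 2 sits at t = (2 − 1)/(4 − 1) = 1/3 ≈ 0.3333.
R = 90 + 0.3333 × (229 − 90) = 136.329 → 136
G = 23 + 0.3333 × (240 − 23) = 95.326 → 95
B = 51 + 0.3333 × (183 − 51) = 94.996 → 95

(136, 95, 95)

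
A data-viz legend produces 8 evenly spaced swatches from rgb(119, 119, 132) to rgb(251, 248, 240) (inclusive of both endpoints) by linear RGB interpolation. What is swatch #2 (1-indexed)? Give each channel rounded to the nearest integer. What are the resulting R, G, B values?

(138, 137, 147)

With 8 swatches and endpoints inclusive, swatch 2 sits at t = (2 − 1)/(8 − 1) = 1/7 ≈ 0.1429.
R = 119 + 0.1429 × (251 − 119) = 137.863 → 138
G = 119 + 0.1429 × (248 − 119) = 137.434 → 137
B = 132 + 0.1429 × (240 − 132) = 147.433 → 147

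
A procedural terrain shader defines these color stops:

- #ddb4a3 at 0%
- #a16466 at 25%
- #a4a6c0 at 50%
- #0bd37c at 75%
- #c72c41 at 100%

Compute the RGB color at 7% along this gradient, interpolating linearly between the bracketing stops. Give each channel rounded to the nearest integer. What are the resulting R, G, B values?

7% lies between the 0% and 25% stops, so the local fraction is t = (7 − 0)/(25 − 0) = 7/25 ≈ 0.28.
#ddb4a3 → (221, 180, 163); #a16466 → (161, 100, 102).
R = 221 + 0.28 × (161 − 221) = 204.2 → 204
G = 180 + 0.28 × (100 − 180) = 157.6 → 158
B = 163 + 0.28 × (102 − 163) = 145.92 → 146

(204, 158, 146)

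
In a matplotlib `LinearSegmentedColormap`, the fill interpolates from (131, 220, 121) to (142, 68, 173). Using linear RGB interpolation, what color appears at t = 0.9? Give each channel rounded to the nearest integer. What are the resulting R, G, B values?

R = 131 + 0.9 × (142 − 131) = 131 + 0.9 × 11 = 140.9 → 141
G = 220 + 0.9 × (68 − 220) = 220 + 0.9 × -152 = 83.2 → 83
B = 121 + 0.9 × (173 − 121) = 121 + 0.9 × 52 = 167.8 → 168
So the blended color is (141, 83, 168), about #8d53a8.

(141, 83, 168)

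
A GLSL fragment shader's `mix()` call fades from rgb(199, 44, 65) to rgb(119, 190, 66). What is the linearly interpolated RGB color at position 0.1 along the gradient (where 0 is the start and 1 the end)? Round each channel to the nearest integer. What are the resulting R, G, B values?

R = 199 + 0.1 × (119 − 199) = 199 + 0.1 × -80 = 191 → 191
G = 44 + 0.1 × (190 − 44) = 44 + 0.1 × 146 = 58.6 → 59
B = 65 + 0.1 × (66 − 65) = 65 + 0.1 × 1 = 65.1 → 65

(191, 59, 65)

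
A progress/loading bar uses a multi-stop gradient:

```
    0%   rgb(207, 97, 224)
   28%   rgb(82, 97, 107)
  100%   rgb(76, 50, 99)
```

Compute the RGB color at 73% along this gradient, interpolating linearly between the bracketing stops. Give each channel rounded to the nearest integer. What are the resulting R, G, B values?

73% lies between the 28% and 100% stops, so the local fraction is t = (73 − 28)/(100 − 28) = 45/72 ≈ 0.625.
R = 82 + 0.625 × (76 − 82) = 78.25 → 78
G = 97 + 0.625 × (50 − 97) = 67.625 → 68
B = 107 + 0.625 × (99 − 107) = 102 → 102

(78, 68, 102)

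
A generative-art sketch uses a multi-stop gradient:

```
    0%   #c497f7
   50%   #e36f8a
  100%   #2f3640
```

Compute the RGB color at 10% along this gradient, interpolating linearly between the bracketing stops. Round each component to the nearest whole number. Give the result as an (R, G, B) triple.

(202, 143, 225)

10% lies between the 0% and 50% stops, so the local fraction is t = (10 − 0)/(50 − 0) = 10/50 ≈ 0.2.
#c497f7 → (196, 151, 247); #e36f8a → (227, 111, 138).
R = 196 + 0.2 × (227 − 196) = 202.2 → 202
G = 151 + 0.2 × (111 − 151) = 143 → 143
B = 247 + 0.2 × (138 − 247) = 225.2 → 225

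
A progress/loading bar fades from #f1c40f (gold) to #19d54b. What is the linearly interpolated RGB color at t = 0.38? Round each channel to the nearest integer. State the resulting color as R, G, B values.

(159, 202, 38)

#f1c40f → (241, 196, 15); #19d54b → (25, 213, 75).
R = 241 + 0.38 × (25 − 241) = 241 + 0.38 × -216 = 158.92 → 159
G = 196 + 0.38 × (213 − 196) = 196 + 0.38 × 17 = 202.46 → 202
B = 15 + 0.38 × (75 − 15) = 15 + 0.38 × 60 = 37.8 → 38
So the blended color is (159, 202, 38), about #9fca26.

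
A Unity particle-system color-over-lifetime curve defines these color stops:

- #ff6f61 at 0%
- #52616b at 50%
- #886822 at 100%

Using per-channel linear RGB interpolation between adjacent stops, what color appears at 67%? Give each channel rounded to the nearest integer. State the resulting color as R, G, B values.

67% lies between the 50% and 100% stops, so the local fraction is t = (67 − 50)/(100 − 50) = 17/50 ≈ 0.34.
#52616b → (82, 97, 107); #886822 → (136, 104, 34).
R = 82 + 0.34 × (136 − 82) = 100.36 → 100
G = 97 + 0.34 × (104 − 97) = 99.38 → 99
B = 107 + 0.34 × (34 − 107) = 82.18 → 82

(100, 99, 82)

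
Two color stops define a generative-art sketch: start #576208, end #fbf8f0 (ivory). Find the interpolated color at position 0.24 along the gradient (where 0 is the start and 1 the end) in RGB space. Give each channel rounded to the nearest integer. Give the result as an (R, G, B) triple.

(126, 134, 64)

#576208 → (87, 98, 8); #fbf8f0 → (251, 248, 240).
R = 87 + 0.24 × (251 − 87) = 87 + 0.24 × 164 = 126.36 → 126
G = 98 + 0.24 × (248 − 98) = 98 + 0.24 × 150 = 134 → 134
B = 8 + 0.24 × (240 − 8) = 8 + 0.24 × 232 = 63.68 → 64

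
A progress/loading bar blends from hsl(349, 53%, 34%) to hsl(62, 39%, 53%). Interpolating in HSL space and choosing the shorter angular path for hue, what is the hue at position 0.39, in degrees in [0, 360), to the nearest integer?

17

Hue: 62 − 349 = -287°, but |-287| > 180 so the shorter arc goes the other way: Δh = -287 + 360 = 73°.
H = 349 + 0.39 × (73) = 377.47 → 377 → 377 mod 360 = 17°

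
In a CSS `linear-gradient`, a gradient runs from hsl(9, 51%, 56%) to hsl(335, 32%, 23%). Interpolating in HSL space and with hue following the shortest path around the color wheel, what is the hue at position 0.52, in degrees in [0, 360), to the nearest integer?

351

Hue: 335 − 9 = 326°, but |326| > 180 so the shorter arc goes the other way: Δh = 326 − 360 = -34°.
H = 9 + 0.52 × (-34) = -8.68 → -9 → -9 mod 360 = 351°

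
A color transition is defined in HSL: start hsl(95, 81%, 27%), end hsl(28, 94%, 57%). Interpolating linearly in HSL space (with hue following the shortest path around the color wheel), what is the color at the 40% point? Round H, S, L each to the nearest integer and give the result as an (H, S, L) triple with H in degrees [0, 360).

Hue arc: Δh = 28 − 95 = -67° (|Δh| ≤ 180, already the shorter path).
H = 95 + 0.4 × (-67) = 68.2 → 68°
S = 81 + 0.4 × (94 − 81) = 86.2 → 86%
L = 27 + 0.4 × (57 − 27) = 39 → 39%

(68, 86, 39)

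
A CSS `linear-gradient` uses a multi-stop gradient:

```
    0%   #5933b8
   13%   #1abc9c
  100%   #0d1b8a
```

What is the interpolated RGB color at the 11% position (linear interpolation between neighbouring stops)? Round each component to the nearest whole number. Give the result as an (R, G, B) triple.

11% lies between the 0% and 13% stops, so the local fraction is t = (11 − 0)/(13 − 0) = 11/13 ≈ 0.8462.
#5933b8 → (89, 51, 184); #1abc9c → (26, 188, 156).
R = 89 + 0.8462 × (26 − 89) = 35.689 → 36
G = 51 + 0.8462 × (188 − 51) = 166.929 → 167
B = 184 + 0.8462 × (156 − 184) = 160.306 → 160

(36, 167, 160)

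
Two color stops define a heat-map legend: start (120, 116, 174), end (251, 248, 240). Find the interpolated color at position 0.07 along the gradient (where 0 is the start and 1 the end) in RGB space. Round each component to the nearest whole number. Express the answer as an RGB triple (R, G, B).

R = 120 + 0.07 × (251 − 120) = 120 + 0.07 × 131 = 129.17 → 129
G = 116 + 0.07 × (248 − 116) = 116 + 0.07 × 132 = 125.24 → 125
B = 174 + 0.07 × (240 − 174) = 174 + 0.07 × 66 = 178.62 → 179

(129, 125, 179)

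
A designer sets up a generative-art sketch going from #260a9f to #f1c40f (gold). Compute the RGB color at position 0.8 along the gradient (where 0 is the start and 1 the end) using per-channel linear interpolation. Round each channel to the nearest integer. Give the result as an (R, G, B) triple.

#260a9f → (38, 10, 159); #f1c40f → (241, 196, 15).
R = 38 + 0.8 × (241 − 38) = 38 + 0.8 × 203 = 200.4 → 200
G = 10 + 0.8 × (196 − 10) = 10 + 0.8 × 186 = 158.8 → 159
B = 159 + 0.8 × (15 − 159) = 159 + 0.8 × -144 = 43.8 → 44

(200, 159, 44)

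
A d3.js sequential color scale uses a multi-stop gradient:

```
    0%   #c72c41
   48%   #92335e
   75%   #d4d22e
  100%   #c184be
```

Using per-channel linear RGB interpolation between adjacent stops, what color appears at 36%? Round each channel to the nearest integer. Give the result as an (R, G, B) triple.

36% lies between the 0% and 48% stops, so the local fraction is t = (36 − 0)/(48 − 0) = 36/48 ≈ 0.75.
#c72c41 → (199, 44, 65); #92335e → (146, 51, 94).
R = 199 + 0.75 × (146 − 199) = 159.25 → 159
G = 44 + 0.75 × (51 − 44) = 49.25 → 49
B = 65 + 0.75 × (94 − 65) = 86.75 → 87

(159, 49, 87)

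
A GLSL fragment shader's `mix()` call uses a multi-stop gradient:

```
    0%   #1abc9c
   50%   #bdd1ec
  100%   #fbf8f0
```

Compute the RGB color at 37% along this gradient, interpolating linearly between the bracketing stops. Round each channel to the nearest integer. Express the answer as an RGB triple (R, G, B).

37% lies between the 0% and 50% stops, so the local fraction is t = (37 − 0)/(50 − 0) = 37/50 ≈ 0.74.
#1abc9c → (26, 188, 156); #bdd1ec → (189, 209, 236).
R = 26 + 0.74 × (189 − 26) = 146.62 → 147
G = 188 + 0.74 × (209 − 188) = 203.54 → 204
B = 156 + 0.74 × (236 − 156) = 215.2 → 215

(147, 204, 215)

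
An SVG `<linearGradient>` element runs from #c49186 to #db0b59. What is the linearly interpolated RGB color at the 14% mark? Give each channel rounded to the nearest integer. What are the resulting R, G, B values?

(199, 126, 128)

#c49186 → (196, 145, 134); #db0b59 → (219, 11, 89).
14% corresponds to t = 0.14.
R = 196 + 0.14 × (219 − 196) = 196 + 0.14 × 23 = 199.22 → 199
G = 145 + 0.14 × (11 − 145) = 145 + 0.14 × -134 = 126.24 → 126
B = 134 + 0.14 × (89 − 134) = 134 + 0.14 × -45 = 127.7 → 128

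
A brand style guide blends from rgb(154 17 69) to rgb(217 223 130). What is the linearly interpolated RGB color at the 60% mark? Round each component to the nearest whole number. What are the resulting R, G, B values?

60% corresponds to t = 0.6.
R = 154 + 0.6 × (217 − 154) = 154 + 0.6 × 63 = 191.8 → 192
G = 17 + 0.6 × (223 − 17) = 17 + 0.6 × 206 = 140.6 → 141
B = 69 + 0.6 × (130 − 69) = 69 + 0.6 × 61 = 105.6 → 106

(192, 141, 106)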